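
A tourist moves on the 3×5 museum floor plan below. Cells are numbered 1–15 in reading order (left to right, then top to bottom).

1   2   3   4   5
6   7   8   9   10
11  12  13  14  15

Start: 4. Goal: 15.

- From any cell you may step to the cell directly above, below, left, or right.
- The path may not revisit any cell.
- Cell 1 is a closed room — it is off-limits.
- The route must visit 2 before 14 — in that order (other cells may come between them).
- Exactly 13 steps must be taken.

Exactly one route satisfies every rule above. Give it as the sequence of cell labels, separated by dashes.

The waypoints must appear in the order 2, 14, with no cell reused.
Route from 4: right 1 to 5, down 1 to 10, left 2 to 8, up 1 to 3, left 1 to 2, down 1 to 7, left 1 to 6, down 1 to 11, right 4 to 15 — 13 moves in all.
Check: order respected (2 at step 6, 14 at step 12); 13 moves as required.

4 - 5 - 10 - 9 - 8 - 3 - 2 - 7 - 6 - 11 - 12 - 13 - 14 - 15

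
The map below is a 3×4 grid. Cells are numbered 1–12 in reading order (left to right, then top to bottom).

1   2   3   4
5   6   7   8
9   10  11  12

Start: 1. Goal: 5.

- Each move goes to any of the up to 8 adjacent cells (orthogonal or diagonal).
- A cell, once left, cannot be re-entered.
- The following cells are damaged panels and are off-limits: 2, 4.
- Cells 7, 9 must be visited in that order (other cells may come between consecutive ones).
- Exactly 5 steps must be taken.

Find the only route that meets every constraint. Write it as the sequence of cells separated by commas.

The waypoints must appear in the order 7, 9, with no cell reused.
Route from 1: down-right to 6, right to 7, down-left to 10, left to 9, up to 5 — 5 moves in all.
Check: order respected (7 at step 2, 9 at step 4); 5 moves as required.

1, 6, 7, 10, 9, 5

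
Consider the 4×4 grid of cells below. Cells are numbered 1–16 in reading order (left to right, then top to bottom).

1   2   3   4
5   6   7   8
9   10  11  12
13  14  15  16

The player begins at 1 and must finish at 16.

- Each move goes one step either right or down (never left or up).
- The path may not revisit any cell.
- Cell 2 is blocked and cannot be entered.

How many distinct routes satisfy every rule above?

10

A right/down-only route from 1 to 16 makes exactly 3 down-moves and 3 right-moves in some order.
With no other constraints that would be C(6,3) = 20 routes.
Subtract routes through each blocked cell (inclusion–exclusion for overlaps): − through 2: 10 → 10.
That gives 10 routes.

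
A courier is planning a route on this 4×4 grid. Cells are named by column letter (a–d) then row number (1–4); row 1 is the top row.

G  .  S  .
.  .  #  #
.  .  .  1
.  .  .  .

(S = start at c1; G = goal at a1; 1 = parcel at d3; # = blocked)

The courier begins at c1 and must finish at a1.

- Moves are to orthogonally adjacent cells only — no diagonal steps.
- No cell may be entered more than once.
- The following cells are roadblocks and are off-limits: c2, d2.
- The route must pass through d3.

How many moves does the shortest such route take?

12

Any route passes through d3 somewhere between c1 and a1. Summing Manhattan distances along the two legs (c1 → d3 → a1) gives a lower bound of 3 + 5 = 8 moves.
That bound ignores the blocked cells. Measuring each leg by the fewest moves that actually steer around them (c1→d3: 5; d3→a1: 5) raises the lower bound to 10.
The shortest route satisfying every rule uses 12 moves: c1 → b1 → b2 → b3 → c3 → d3 → d4 → c4 → b4 → a4 → a3 → a2 → a1.
The bound of 10 isn't tight here; checking systematically, no route of length 10 through 11 satisfies every constraint, so 12 is the minimum.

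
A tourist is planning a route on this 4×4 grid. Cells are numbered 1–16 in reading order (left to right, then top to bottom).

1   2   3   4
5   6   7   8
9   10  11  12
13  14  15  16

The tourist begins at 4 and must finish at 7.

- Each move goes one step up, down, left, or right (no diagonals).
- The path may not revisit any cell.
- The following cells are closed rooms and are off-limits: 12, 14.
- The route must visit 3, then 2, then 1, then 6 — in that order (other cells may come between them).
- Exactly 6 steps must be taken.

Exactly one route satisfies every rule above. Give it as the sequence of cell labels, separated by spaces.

4 3 2 1 5 6 7

The waypoints must appear in the order 3, 2, 1, 6, with no cell reused.
Route from 4: left 3 to 1, down 1 to 5, right 2 to 7 — 6 moves in all.
Check: order respected (3 at step 1, 2 at step 2, 1 at step 3, 6 at step 5); 6 moves as required.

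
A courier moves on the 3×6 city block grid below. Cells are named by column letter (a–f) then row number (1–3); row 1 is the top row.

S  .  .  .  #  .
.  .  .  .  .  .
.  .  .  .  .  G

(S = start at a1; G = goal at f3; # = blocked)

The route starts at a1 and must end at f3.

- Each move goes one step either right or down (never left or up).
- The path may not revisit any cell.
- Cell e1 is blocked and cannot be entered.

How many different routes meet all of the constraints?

A right/down-only route from a1 to f3 makes exactly 2 down-moves and 5 right-moves in some order.
With no other constraints that would be C(7,2) = 21 routes.
Subtract routes through each blocked cell (inclusion–exclusion for overlaps): − through e1: 3 → 18.
That gives 18 routes.

18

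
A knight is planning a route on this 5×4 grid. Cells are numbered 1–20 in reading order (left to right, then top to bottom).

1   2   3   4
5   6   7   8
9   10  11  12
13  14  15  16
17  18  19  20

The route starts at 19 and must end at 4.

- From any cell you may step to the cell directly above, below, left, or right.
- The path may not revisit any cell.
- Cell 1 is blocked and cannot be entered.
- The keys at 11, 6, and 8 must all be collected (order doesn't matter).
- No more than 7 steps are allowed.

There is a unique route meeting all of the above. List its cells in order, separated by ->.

Any route must reach 11, 6, and 8 and still end at 4 within 7 moves, so the order of the required stops is forced.
Route from 19: 2× up (reaching 11), left to 10, up to 6, 2× right (reaching 8), up to 4 — 7 moves in all.
Check: all required cells visited; 7 ≤ 7 moves.

19 -> 15 -> 11 -> 10 -> 6 -> 7 -> 8 -> 4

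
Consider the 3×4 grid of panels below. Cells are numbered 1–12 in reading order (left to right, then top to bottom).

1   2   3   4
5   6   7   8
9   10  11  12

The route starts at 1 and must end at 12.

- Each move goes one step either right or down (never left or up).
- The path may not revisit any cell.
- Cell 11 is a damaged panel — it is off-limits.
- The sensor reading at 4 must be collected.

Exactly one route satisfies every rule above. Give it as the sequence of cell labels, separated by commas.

1, 2, 3, 4, 8, 12

Moves only go right or down, so the column and row indices never decrease.
Route from 1: right 3 to 4, down 2 to 12 — 5 moves in all.
Check: all required cells visited.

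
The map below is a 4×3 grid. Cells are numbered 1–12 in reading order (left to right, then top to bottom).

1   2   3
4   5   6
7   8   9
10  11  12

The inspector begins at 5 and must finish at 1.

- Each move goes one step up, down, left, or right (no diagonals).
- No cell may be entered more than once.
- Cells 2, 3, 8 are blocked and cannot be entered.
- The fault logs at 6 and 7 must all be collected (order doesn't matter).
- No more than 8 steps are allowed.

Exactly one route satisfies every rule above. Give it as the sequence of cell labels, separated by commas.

5, 6, 9, 12, 11, 10, 7, 4, 1

Any route must reach 6 and 7 and still end at 1 within 8 moves, so the order of the required stops is forced.
Route from 5: right 1 to 6, down 2 to 12, left 2 to 10, up 3 to 1 — 8 moves in all.
Check: all required cells visited; 8 ≤ 8 moves.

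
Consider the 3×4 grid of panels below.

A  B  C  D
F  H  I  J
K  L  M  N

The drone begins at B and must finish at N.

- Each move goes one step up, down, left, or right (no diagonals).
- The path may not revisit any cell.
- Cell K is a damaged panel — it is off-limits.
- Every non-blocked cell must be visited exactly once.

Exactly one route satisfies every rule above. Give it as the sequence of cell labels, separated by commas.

B, A, F, H, L, M, I, C, D, J, N

Need to visit all 11 open cells exactly once, starting at B and ending at N.
Cell F has only two open neighbours (A and H), so the path must pass straight through it: one of those is the cell it's entered from and the other is where it exits.
Route from B: left 1 to A, down 1 to F, right 1 to H, down 1 to L, right 1 to M, up 2 to C, right 1 to D, down 2 to N — 10 moves in all.
Check: all 11 open cells covered.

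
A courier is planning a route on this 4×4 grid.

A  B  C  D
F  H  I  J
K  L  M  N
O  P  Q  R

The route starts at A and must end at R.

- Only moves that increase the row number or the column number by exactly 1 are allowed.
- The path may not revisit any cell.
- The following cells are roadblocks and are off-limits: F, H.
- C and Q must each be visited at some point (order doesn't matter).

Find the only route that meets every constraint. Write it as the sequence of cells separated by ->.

A -> B -> C -> I -> M -> Q -> R

Moves only go right or down, so the column and row indices never decrease.
Route from A: right 2 to C, down 3 to Q, right 1 to R — 6 moves in all.
Check: all required cells visited.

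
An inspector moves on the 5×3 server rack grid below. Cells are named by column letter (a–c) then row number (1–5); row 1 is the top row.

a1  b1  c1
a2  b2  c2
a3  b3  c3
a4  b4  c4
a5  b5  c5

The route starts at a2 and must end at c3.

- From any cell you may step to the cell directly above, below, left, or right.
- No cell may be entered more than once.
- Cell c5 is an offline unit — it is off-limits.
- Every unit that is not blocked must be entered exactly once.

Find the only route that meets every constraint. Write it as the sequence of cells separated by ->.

Need to visit all 14 open cells exactly once, starting at a2 and ending at c3.
Cell c4 has only two open neighbours (c3 and b4), so the path must pass straight through it: one of those is the cell it's entered from and the other is where it exits.
Route from a2: up 1 to a1, right 2 to c1, down 1 to c2, left 1 to b2, down 1 to b3, left 1 to a3, down 2 to a5, right 1 to b5, up 1 to b4, right 1 to c4, up 1 to c3 — 13 moves in all.
Check: all 14 open cells covered.

a2 -> a1 -> b1 -> c1 -> c2 -> b2 -> b3 -> a3 -> a4 -> a5 -> b5 -> b4 -> c4 -> c3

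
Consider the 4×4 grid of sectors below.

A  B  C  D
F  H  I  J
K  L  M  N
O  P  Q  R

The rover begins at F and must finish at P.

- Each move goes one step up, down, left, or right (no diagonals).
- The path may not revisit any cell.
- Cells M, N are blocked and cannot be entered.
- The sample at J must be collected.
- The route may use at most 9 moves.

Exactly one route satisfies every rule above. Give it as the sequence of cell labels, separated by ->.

F -> A -> B -> C -> D -> J -> I -> H -> L -> P

Any route must reach J and still end at P within 9 moves, so the order of the required stops is forced.
Route from F: up 1 to A, right 3 to D, down 1 to J, left 2 to H, down 2 to P — 9 moves in all.
Check: all required cells visited; 9 ≤ 9 moves.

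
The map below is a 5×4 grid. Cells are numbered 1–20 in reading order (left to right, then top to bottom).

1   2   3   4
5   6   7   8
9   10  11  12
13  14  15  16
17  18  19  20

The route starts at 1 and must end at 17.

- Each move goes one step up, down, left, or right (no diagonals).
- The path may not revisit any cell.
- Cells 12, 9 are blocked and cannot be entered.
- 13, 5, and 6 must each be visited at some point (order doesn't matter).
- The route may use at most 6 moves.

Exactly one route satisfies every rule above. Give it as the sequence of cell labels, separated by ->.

The budget equals the shortest possible length, so every move has to be on a shortest route through the required cells.
Route from 1: down 1 to 5, right 1 to 6, down 2 to 14, left 1 to 13, down 1 to 17 — 6 moves in all.
Check: all required cells visited; 6 ≤ 6 moves.

1 -> 5 -> 6 -> 10 -> 14 -> 13 -> 17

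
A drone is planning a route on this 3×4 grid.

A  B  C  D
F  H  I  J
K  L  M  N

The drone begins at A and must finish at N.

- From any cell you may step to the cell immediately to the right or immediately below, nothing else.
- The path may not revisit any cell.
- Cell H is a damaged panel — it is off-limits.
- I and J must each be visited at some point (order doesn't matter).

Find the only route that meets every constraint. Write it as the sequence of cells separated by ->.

A -> B -> C -> I -> J -> N

Moves only go right or down, so the column and row indices never decrease.
Route from A: right 2 to C, down 1 to I, right 1 to J, down 1 to N — 5 moves in all.
Check: all required cells visited.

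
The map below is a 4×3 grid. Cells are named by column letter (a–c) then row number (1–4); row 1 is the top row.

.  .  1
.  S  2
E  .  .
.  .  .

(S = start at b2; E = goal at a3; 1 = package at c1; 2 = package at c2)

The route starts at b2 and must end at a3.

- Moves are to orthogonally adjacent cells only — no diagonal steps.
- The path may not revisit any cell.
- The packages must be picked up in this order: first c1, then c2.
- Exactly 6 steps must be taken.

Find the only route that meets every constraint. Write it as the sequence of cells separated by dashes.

b2 - b1 - c1 - c2 - c3 - b3 - a3

The waypoints must appear in the order c1, c2, with no cell reused.
Route from b2: up 1 to b1, right 1 to c1, down 2 to c3, left 2 to a3 — 6 moves in all.
Check: order respected (1 at step 2, 2 at step 3); 6 moves as required.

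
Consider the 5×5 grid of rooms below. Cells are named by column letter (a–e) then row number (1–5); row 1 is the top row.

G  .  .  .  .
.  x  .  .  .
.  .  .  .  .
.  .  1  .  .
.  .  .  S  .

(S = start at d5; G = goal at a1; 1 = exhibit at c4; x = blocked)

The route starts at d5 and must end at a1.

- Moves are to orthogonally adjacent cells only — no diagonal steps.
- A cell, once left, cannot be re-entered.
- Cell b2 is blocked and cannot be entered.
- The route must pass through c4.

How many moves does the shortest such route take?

7

Any route passes through c4 somewhere between d5 and a1. Summing Manhattan distances along the two legs (d5 → c4 → a1) gives a lower bound of 2 + 5 = 7 moves.
A route of 7 moves achieves this: d5 → d4 → c4 → c3 → c2 → c1 → b1 → a1.
Since 7 matches the lower bound, it is optimal.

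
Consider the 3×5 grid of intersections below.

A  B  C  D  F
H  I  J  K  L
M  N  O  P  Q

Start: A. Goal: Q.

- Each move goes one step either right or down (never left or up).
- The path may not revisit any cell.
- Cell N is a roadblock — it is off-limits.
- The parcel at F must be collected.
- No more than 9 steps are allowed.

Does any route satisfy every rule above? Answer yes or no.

One route that works: A → B → C → D → F → L → Q.

yes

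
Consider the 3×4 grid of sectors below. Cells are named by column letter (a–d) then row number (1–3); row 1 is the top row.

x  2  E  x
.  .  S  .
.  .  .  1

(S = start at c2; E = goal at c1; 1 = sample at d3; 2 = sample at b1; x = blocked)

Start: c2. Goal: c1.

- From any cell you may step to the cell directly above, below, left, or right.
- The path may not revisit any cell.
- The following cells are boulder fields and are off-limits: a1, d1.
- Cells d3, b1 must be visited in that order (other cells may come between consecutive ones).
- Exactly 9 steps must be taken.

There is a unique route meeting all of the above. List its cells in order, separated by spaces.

c2 d2 d3 c3 b3 a3 a2 b2 b1 c1

The waypoints must appear in the order d3, b1, with no cell reused.
Route from c2: right to d2, down to d3, 3× left (reaching a3), up to a2, right to b2, up to b1, right to c1 — 9 moves in all.
Check: order respected (1 at step 2, 2 at step 8); 9 moves as required.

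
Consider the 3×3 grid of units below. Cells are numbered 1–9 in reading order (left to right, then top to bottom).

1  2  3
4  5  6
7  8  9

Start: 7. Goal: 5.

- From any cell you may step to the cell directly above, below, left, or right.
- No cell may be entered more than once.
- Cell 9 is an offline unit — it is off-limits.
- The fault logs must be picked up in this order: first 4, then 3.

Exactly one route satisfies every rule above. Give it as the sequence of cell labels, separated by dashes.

7 - 4 - 1 - 2 - 3 - 6 - 5

The waypoints must appear in the order 4, 3, with no cell reused.
Route from 7: 2× up (reaching 1), 2× right (reaching 3), down to 6, left to 5 — 6 moves in all.
Check: order respected (4 at step 1, 3 at step 4).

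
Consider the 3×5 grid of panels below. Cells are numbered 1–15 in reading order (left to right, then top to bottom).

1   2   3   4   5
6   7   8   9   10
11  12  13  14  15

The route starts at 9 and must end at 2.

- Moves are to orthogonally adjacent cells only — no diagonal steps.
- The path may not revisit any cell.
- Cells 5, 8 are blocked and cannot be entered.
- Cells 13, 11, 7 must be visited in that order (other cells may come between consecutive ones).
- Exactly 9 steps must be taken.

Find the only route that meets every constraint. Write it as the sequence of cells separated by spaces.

9 10 15 14 13 12 11 6 7 2

The waypoints must appear in the order 13, 11, 7, with no cell reused.
Route from 9: right 1 to 10, down 1 to 15, left 4 to 11, up 1 to 6, right 1 to 7, up 1 to 2 — 9 moves in all.
Check: order respected (13 at step 4, 11 at step 6, 7 at step 8); 9 moves as required.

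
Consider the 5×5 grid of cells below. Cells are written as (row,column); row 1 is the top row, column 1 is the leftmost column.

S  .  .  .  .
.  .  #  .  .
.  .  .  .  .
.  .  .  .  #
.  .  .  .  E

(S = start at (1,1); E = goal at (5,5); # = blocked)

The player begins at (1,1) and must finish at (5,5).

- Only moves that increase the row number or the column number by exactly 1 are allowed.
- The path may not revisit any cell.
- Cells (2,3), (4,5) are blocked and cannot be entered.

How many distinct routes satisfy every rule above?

A right/down-only route from (1,1) to (5,5) makes exactly 4 down-moves and 4 right-moves in some order.
With no other constraints that would be C(8,4) = 70 routes.
Subtract routes through each blocked cell (inclusion–exclusion for overlaps): − through (2,3): 30 − through (4,5): 35 + through (2,3)&(4,5): 18 → 23.
That gives 23 routes.

23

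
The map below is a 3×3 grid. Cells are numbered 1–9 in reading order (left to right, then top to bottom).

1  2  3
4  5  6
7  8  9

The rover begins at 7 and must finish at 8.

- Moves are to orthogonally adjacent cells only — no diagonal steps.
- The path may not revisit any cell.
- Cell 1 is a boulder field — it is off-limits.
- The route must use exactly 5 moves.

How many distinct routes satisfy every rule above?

1

Need simple routes of exactly 5 moves from 7 to 8 (Manhattan distance 1, so 2 moves are spent on a detour and 2 undoing it).
Enumerating: 7 4 5 6 9 8.
That gives 1 route.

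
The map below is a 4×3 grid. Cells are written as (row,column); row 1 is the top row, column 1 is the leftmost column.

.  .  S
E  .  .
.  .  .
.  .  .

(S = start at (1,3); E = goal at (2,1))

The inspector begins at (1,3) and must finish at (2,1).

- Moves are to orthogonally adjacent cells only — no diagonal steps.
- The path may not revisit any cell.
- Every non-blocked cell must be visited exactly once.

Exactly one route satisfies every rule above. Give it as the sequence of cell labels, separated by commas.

(1,3), (2,3), (3,3), (4,3), (4,2), (4,1), (3,1), (3,2), (2,2), (1,2), (1,1), (2,1)

Need to visit all 12 open cells exactly once, starting at (1,3) and ending at (2,1).
Route from (1,3): 3× down (reaching (4,3)), 2× left (reaching (4,1)), up to (3,1), right to (3,2), 2× up (reaching (1,2)), left to (1,1), down to (2,1) — 11 moves in all.
Check: all 12 open cells covered.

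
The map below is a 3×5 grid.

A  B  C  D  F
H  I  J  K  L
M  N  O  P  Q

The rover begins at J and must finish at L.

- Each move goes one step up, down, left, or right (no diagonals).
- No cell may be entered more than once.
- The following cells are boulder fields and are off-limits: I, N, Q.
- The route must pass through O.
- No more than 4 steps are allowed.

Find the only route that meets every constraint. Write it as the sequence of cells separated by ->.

J -> O -> P -> K -> L

The 4-move cap with required stops at O leaves no slack for detours.
Route from J: down to O, right to P, up to K, right to L — 4 moves in all.
Check: all required cells visited; 4 ≤ 4 moves.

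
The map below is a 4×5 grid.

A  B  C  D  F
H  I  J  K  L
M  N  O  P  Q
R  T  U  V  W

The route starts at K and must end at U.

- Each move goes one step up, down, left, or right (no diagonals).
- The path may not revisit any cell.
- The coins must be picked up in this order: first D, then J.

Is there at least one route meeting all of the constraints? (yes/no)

yes

One route that works: K → D → C → J → O → U.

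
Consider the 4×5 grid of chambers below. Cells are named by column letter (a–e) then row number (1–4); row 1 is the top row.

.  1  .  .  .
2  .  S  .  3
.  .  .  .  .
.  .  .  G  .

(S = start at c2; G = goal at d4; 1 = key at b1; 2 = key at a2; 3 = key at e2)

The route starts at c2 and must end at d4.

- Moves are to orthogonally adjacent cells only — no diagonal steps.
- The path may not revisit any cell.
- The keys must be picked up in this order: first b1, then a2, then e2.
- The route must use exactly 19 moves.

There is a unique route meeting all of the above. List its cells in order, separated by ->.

The waypoints must appear in the order b1, a2, e2, with no cell reused.
Route from c2: up to c1, 2× left (reaching a1), down to a2, right to b2, down to b3, left to a3, down to a4, 2× right (reaching c4), up to c3, right to d3, 2× up (reaching d1), right to e1, 3× down (reaching e4), left to d4 — 19 moves in all.
Check: order respected (1 at step 2, 2 at step 4, 3 at step 16); 19 moves as required.

c2 -> c1 -> b1 -> a1 -> a2 -> b2 -> b3 -> a3 -> a4 -> b4 -> c4 -> c3 -> d3 -> d2 -> d1 -> e1 -> e2 -> e3 -> e4 -> d4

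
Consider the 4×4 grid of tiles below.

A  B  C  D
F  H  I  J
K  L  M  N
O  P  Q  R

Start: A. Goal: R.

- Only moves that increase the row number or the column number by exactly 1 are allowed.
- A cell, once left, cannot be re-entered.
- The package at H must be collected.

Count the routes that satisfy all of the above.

A right/down-only route from A to R makes exactly 3 down-moves and 3 right-moves in some order.
With no other constraints that would be C(6,3) = 20 routes.
Split at H and multiply the segment counts: A→H: 2; H→R: 6; product = 12.
That gives 12 routes.

12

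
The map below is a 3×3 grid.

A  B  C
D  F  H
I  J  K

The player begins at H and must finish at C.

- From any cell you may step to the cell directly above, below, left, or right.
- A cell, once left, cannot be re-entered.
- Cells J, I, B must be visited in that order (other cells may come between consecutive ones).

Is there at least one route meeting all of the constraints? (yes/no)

One route that works: H → K → J → I → D → A → B → C.

yes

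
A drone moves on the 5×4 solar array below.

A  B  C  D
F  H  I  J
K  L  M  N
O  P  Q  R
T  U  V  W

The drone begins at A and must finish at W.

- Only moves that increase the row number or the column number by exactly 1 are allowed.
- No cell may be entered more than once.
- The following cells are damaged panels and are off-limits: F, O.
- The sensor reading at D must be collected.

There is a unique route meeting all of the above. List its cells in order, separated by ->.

A -> B -> C -> D -> J -> N -> R -> W

Moves only go right or down, so the column and row indices never decrease.
Route from A: right 3 to D, down 4 to W — 7 moves in all.
Check: all required cells visited.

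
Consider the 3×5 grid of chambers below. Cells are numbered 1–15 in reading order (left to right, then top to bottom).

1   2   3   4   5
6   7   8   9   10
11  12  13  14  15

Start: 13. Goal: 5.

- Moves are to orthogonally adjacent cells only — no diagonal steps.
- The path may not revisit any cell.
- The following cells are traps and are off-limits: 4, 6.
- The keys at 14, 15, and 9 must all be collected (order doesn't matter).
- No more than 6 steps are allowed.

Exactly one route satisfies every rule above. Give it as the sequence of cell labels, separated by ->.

Any route must reach 14, 15, and 9 and still end at 5 within 6 moves, so the order of the required stops is forced.
Route from 13: up to 8, right to 9, down to 14, right to 15, 2× up (reaching 5) — 6 moves in all.
Check: all required cells visited; 6 ≤ 6 moves.

13 -> 8 -> 9 -> 14 -> 15 -> 10 -> 5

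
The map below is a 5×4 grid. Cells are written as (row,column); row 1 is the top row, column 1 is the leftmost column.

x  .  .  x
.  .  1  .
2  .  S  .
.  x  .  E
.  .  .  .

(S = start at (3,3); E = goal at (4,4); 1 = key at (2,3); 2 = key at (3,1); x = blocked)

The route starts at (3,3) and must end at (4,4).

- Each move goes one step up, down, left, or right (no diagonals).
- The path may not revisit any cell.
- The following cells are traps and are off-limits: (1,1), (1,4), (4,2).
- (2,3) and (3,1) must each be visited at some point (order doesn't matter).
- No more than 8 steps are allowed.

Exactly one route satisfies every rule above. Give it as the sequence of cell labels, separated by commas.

(3,3), (3,2), (3,1), (2,1), (2,2), (2,3), (2,4), (3,4), (4,4)

Any route must reach (2,3) and (3,1) and still end at (4,4) within 8 moves, so the order of the required stops is forced.
Route from (3,3): left 2 to (3,1), up 1 to (2,1), right 3 to (2,4), down 2 to (4,4) — 8 moves in all.
Check: all required cells visited; 8 ≤ 8 moves.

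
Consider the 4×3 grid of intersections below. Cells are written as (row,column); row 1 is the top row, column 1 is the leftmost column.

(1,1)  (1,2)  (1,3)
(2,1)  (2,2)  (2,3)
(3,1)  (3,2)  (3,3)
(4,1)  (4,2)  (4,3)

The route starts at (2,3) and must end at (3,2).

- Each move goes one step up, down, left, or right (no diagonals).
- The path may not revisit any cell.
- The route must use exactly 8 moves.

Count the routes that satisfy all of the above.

Need simple routes of exactly 8 moves from (2,3) to (3,2) (Manhattan distance 2, so 3 moves are spent on a detour and 3 undoing it).
Enumerating: (2,3) (1,3) (1,2) (2,2) (2,1) (3,1) (4,1) (4,2) (3,2) | (2,3) (1,3) (1,2) (1,1) (2,1) (3,1) (4,1) (4,2) (3,2) | (2,3) (3,3) (4,3) (4,2) (4,1) (3,1) (2,1) (2,2) (3,2) | (2,3) (2,2) (1,2) (1,1) (2,1) (3,1) (4,1) (4,2) (3,2) | (2,3) (2,2) (2,1) (3,1) (4,1) (4,2) (4,3) (3,3) (3,2).
That gives 5 routes.

5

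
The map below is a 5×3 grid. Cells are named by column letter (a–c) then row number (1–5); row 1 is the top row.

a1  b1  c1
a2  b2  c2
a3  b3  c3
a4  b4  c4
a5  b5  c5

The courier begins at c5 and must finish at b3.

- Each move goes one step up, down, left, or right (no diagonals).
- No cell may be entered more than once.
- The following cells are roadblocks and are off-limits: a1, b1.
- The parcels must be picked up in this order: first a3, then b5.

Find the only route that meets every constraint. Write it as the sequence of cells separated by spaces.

c5 c4 c3 c2 b2 a2 a3 a4 a5 b5 b4 b3

The waypoints must appear in the order a3, b5, with no cell reused.
Route from c5: 3× up (reaching c2), 2× left (reaching a2), 3× down (reaching a5), right to b5, 2× up (reaching b3) — 11 moves in all.
Check: order respected (a3 at step 6, b5 at step 9).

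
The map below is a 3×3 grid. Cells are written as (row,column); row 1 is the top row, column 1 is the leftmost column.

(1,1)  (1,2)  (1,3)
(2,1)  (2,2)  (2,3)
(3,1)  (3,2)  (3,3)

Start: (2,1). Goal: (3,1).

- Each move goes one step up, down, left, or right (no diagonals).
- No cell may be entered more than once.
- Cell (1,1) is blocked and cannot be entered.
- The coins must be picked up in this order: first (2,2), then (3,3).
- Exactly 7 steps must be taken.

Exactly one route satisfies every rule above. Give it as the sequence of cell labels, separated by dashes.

The waypoints must appear in the order (2,2), (3,3), with no cell reused.
Route from (2,1): right 1 to (2,2), up 1 to (1,2), right 1 to (1,3), down 2 to (3,3), left 2 to (3,1) — 7 moves in all.
Check: order respected ((2,2) at step 1, (3,3) at step 5); 7 moves as required.

(2,1) - (2,2) - (1,2) - (1,3) - (2,3) - (3,3) - (3,2) - (3,1)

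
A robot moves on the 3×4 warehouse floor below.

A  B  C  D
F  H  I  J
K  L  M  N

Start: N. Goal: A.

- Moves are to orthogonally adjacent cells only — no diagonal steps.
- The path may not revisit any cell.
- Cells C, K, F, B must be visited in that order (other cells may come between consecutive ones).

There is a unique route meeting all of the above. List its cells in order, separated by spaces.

N J D C I M L K F H B A

The waypoints must appear in the order C, K, F, B, with no cell reused.
Route from N: up 2 to D, left 1 to C, down 2 to M, left 2 to K, up 1 to F, right 1 to H, up 1 to B, left 1 to A — 11 moves in all.
Check: order respected (C at step 3, K at step 7, F at step 8, B at step 10).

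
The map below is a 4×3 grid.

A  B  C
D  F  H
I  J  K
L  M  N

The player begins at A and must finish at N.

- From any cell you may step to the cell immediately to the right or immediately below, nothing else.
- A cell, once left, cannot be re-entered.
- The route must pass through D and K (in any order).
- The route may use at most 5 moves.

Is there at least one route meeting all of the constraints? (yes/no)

One route that works: A → D → I → J → K → N.

yes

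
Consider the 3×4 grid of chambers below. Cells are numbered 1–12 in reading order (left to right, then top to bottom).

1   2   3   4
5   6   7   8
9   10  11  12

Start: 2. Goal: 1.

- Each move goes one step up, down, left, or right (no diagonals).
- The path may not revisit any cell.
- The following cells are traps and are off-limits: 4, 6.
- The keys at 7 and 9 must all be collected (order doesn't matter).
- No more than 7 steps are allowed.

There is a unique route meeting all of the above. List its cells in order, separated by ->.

The budget equals the shortest possible length, so every move has to be on a shortest route through the required cells.
Route from 2: right to 3, 2× down (reaching 11), 2× left (reaching 9), 2× up (reaching 1) — 7 moves in all.
Check: all required cells visited; 7 ≤ 7 moves.

2 -> 3 -> 7 -> 11 -> 10 -> 9 -> 5 -> 1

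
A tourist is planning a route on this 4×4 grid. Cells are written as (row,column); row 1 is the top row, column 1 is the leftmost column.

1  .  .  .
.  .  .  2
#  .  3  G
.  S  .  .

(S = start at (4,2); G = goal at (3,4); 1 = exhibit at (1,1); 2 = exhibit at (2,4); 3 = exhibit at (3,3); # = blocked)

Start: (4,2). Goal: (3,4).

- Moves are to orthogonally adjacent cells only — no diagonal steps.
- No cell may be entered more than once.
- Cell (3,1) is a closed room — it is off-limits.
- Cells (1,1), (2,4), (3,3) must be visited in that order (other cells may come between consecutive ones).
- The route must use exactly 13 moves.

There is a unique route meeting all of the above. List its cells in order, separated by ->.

The waypoints must appear in the order (1,1), (2,4), (3,3), with no cell reused.
Route from (4,2): up 2 to (2,2), left 1 to (2,1), up 1 to (1,1), right 3 to (1,4), down 1 to (2,4), left 1 to (2,3), down 2 to (4,3), right 1 to (4,4), up 1 to (3,4) — 13 moves in all.
Check: order respected (1 at step 4, 2 at step 8, 3 at step 10); 13 moves as required.

(4,2) -> (3,2) -> (2,2) -> (2,1) -> (1,1) -> (1,2) -> (1,3) -> (1,4) -> (2,4) -> (2,3) -> (3,3) -> (4,3) -> (4,4) -> (3,4)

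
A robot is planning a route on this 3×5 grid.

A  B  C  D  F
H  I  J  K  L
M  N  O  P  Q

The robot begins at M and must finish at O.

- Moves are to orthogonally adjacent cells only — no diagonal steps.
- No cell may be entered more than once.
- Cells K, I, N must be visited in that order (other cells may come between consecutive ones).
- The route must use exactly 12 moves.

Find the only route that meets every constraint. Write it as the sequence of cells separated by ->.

The waypoints must appear in the order K, I, N, with no cell reused.
Route from M: up 2 to A, right 4 to F, down 1 to L, left 3 to I, down 1 to N, right 1 to O — 12 moves in all.
Check: order respected (K at step 8, I at step 10, N at step 11); 12 moves as required.

M -> H -> A -> B -> C -> D -> F -> L -> K -> J -> I -> N -> O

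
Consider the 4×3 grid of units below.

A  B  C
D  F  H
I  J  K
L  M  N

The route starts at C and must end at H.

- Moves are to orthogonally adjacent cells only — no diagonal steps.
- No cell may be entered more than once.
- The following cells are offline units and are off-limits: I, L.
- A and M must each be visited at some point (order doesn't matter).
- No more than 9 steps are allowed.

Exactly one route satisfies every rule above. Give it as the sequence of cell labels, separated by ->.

C -> B -> A -> D -> F -> J -> M -> N -> K -> H

The 9-move cap with required stops at A, M leaves no slack for detours.
Route from C: left 2 to A, down 1 to D, right 1 to F, down 2 to M, right 1 to N, up 2 to H — 9 moves in all.
Check: all required cells visited; 9 ≤ 9 moves.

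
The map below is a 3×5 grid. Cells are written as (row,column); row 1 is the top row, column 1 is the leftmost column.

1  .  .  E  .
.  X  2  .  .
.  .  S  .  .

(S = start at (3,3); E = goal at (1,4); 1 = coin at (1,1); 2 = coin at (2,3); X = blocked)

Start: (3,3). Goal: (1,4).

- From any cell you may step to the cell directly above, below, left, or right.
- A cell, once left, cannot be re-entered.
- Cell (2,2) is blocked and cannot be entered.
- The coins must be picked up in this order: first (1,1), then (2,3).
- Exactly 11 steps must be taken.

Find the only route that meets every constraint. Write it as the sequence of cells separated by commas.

(3,3), (3,2), (3,1), (2,1), (1,1), (1,2), (1,3), (2,3), (2,4), (2,5), (1,5), (1,4)

The waypoints must appear in the order (1,1), (2,3), with no cell reused.
Route from (3,3): left 2 to (3,1), up 2 to (1,1), right 2 to (1,3), down 1 to (2,3), right 2 to (2,5), up 1 to (1,5), left 1 to (1,4) — 11 moves in all.
Check: order respected (1 at step 4, 2 at step 7); 11 moves as required.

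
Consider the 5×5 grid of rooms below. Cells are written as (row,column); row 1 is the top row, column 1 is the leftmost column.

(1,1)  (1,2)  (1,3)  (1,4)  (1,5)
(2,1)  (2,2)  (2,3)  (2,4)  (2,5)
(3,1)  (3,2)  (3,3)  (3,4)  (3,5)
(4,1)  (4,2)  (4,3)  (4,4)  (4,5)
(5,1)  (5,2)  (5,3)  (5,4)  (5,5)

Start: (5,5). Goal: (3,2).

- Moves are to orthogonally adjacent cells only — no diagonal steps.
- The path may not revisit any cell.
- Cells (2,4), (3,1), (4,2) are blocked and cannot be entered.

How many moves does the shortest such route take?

5

The Manhattan distance from (5,5) to (3,2) is |5−3| + |5−2| = 5, so at least 5 moves are needed.
A route of 5 moves achieves this: (5,5) → (4,5) → (3,5) → (3,4) → (3,3) → (3,2).
Since 5 matches the lower bound, it is optimal.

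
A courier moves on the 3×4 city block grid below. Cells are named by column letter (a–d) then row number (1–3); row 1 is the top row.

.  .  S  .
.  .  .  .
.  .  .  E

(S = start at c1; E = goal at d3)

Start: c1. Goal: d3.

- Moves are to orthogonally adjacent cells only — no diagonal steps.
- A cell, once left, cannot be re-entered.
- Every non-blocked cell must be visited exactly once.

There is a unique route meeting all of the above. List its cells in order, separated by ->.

c1 -> d1 -> d2 -> c2 -> b2 -> b1 -> a1 -> a2 -> a3 -> b3 -> c3 -> d3

Need to visit all 12 open cells exactly once, starting at c1 and ending at d3.
Cell a3 has only two open neighbours (a2 and b3), so the path must pass straight through it: one of those is the cell it's entered from and the other is where it exits.
Route from c1: right 1 to d1, down 1 to d2, left 2 to b2, up 1 to b1, left 1 to a1, down 2 to a3, right 3 to d3 — 11 moves in all.
Check: all 12 open cells covered.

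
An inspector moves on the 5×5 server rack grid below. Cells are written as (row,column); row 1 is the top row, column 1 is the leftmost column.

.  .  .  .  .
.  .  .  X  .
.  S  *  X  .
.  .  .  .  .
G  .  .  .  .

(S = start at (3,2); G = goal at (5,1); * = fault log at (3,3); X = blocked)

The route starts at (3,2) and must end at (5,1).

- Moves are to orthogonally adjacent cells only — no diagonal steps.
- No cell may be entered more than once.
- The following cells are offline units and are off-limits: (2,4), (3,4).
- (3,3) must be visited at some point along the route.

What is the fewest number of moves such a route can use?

Any route passes through (3,3) somewhere between (3,2) and (5,1). Summing Manhattan distances along the two legs ((3,2) → (3,3) → (5,1)) gives a lower bound of 1 + 4 = 5 moves.
A route of 5 moves achieves this: (3,2) → (3,3) → (4,3) → (5,3) → (5,2) → (5,1).
Since 5 matches the lower bound, it is optimal.

5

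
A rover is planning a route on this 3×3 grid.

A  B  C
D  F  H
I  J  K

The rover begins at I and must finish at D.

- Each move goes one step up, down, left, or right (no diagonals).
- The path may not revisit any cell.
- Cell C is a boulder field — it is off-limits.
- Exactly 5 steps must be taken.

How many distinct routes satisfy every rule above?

2

Need simple routes of exactly 5 moves from I to D (Manhattan distance 1, so 2 moves are spent on a detour and 2 undoing it).
Enumerating: I J F B A D | I J K H F D.
That gives 2 routes.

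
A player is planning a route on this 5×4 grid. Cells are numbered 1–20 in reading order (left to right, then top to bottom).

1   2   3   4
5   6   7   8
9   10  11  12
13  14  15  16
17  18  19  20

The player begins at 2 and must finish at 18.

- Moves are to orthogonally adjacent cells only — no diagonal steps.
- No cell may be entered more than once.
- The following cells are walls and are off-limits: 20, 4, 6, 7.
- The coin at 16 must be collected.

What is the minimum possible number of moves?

Any route passes through 16 somewhere between 2 and 18. Summing Manhattan distances along the two legs (2 → 16 → 18) gives a lower bound of 5 + 3 = 8 moves.
That bound ignores the blocked cells. Measuring each leg by the fewest moves that actually steer around them (2→16: 7; 16→18: 3) raises the lower bound to 10.
A route of 10 moves exists: 2 → 1 → 5 → 9 → 10 → 11 → 12 → 16 → 15 → 19 → 18.
Since 10 matches that lower bound, it is optimal.

10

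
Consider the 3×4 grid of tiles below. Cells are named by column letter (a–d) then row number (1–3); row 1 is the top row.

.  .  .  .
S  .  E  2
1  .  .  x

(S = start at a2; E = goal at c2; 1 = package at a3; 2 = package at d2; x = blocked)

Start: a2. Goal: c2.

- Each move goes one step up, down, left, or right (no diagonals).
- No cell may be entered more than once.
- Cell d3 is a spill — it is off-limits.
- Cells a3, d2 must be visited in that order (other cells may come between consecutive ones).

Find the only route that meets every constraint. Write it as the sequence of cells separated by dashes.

a2 - a3 - b3 - b2 - b1 - c1 - d1 - d2 - c2

The waypoints must appear in the order a3, d2, with no cell reused.
Route from a2: down to a3, right to b3, 2× up (reaching b1), 2× right (reaching d1), down to d2, left to c2 — 8 moves in all.
Check: order respected (1 at step 1, 2 at step 7).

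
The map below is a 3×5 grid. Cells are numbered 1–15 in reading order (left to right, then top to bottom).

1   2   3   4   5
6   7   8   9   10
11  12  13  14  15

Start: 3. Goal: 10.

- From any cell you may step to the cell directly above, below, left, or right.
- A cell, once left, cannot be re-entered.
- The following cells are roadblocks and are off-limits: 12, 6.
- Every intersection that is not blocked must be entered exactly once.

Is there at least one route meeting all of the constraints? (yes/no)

no

Cell 1 has only one open neighbour but is neither the start nor the goal, so a Hamiltonian route would have to both enter and leave it through the same neighbour — impossible without revisiting.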